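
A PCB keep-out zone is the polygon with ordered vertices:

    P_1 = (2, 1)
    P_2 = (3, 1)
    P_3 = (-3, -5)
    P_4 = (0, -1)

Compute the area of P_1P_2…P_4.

4

Apply the surveyor's formula: 2A = Σ (x_i·y_{i+1} − x_{i+1}·y_i), indices taken mod 4.
Σ = (-1) + (-12) + (3) + (2) = -8
Area = |Σ|/2 = 4.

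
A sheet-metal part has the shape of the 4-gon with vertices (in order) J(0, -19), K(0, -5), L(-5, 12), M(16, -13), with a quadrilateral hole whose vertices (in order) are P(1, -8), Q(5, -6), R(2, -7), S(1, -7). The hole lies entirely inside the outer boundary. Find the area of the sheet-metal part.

226.5

Outer boundary:
Σ = (0) + (-25) + (-127) + (-304) = -456
Area = |Σ|/2 = 228.
Hole:
P→Q: (1)(-6) − (5)(-8) = 34
Q→R: (5)(-7) − (2)(-6) = -23
R→S: (2)(-7) − (1)(-7) = -7
S→P: (1)(-8) − (1)(-7) = -1
Σ = 3
Area = |Σ|/2 = 1.5.
Net area = 228 − 1.5 = 226.5.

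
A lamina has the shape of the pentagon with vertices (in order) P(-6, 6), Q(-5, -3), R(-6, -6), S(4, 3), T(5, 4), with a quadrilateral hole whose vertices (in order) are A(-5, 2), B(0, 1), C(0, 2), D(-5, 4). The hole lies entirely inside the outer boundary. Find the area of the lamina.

Outer boundary:
Σ = (48) + (12) + (6) + (1) + (54) = 121
Area = |Σ|/2 = 60.5.
Hole:
Apply the shoelace formula: 2A = Σ (x_i·y_{i+1} − x_{i+1}·y_i), indices taken mod 4.
Σ = (-5) + (0) + (10) + (10) = 15
Area = |Σ|/2 = 7.5.
Net area = 60.5 − 7.5 = 53.

53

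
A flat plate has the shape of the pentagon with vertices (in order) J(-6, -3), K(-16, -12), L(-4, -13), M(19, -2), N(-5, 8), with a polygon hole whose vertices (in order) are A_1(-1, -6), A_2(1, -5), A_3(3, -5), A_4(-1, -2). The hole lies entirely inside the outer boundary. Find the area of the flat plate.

Outer boundary:
Apply the shoelace formula: 2A = Σ (x_i·y_{i+1} − x_{i+1}·y_i), indices taken mod 5.
Σ = (24) + (160) + (255) + (142) + (63) = 644
Area = |Σ|/2 = 322.
Hole:
Apply the surveyor's formula: 2A = Σ (x_i·y_{i+1} − x_{i+1}·y_i), indices taken mod 4.
Cross-terms: 11, 10, -11, 4  ⇒  Σ = 14
Area = |Σ|/2 = 7.
Net area = 322 − 7 = 315.

315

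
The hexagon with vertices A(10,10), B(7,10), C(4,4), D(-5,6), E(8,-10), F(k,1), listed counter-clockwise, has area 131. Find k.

10

Write out the shoelace sum; only the two edges meeting at F involve k:
2·Area = [(8·1 − k·(-10)) + (k·10 − 10·1)] + 64
       = 20·k + 62 = 262
⇒ k = 10.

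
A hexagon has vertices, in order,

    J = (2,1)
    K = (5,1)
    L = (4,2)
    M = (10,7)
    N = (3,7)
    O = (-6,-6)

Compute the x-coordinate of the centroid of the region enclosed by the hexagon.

343/135

Apply the shoelace (surveyor's) formula. First the cross-terms c_i = x_i·y_{i+1} − x_{i+1}·y_i:
  -3, 6, 8, 49, 24, 6  ⇒  2A = 90, A = 45.
Then Σ (x_i + x_{i+1})·c_i = 686, so x̄ = 686 / (6·45) = 343/135.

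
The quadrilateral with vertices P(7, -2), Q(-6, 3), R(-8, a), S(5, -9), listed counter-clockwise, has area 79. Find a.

The doubled signed area Σ (x_i y_{i+1} − x_{i+1} y_i) is linear in a.
With a=0 it equals 158; the coefficient of a is -11 (from the two edges through R).
So -11·a + 158 = 2·79 = 158 ⇒ a = 0.

0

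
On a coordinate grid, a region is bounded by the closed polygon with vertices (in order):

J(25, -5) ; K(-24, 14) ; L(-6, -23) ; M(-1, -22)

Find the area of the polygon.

Apply the shoelace (surveyor's) formula: 2A = Σ (x_i·y_{i+1} − x_{i+1}·y_i), indices taken mod 4.
Σ = (230) + (636) + (109) + (555) = 1530
Area = |Σ|/2 = 765.

765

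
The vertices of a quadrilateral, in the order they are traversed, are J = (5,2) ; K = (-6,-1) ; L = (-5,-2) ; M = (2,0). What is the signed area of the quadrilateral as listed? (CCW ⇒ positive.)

Cross-terms: 7, 7, 4, 4  ⇒  Σ = 22
Signed area = Σ/2 = 11 (positive ⇒ counter-clockwise traversal).

11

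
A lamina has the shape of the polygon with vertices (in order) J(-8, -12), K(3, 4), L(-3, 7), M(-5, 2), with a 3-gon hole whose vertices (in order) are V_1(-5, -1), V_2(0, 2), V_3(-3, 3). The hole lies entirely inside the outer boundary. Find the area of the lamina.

64

Outer boundary:
Apply the surveyor's formula: 2A = Σ (x_i·y_{i+1} − x_{i+1}·y_i), indices taken mod 4.
Σ = (4) + (33) + (29) + (76) = 142
Area = |Σ|/2 = 71.
Hole:
Apply the shoelace (surveyor's) formula: 2A = Σ (x_i·y_{i+1} − x_{i+1}·y_i), indices taken mod 3.
Σ = (-10) + (6) + (18) = 14
Area = |Σ|/2 = 7.
Net area = 71 − 7 = 64.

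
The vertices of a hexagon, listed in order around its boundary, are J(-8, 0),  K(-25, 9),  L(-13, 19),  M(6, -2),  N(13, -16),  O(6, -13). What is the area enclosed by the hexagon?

J→K: (-8)(9) − (-25)(0) = -72
K→L: (-25)(19) − (-13)(9) = -358
L→M: (-13)(-2) − (6)(19) = -88
M→N: (6)(-16) − (13)(-2) = -70
N→O: (13)(-13) − (6)(-16) = -73
O→J: (6)(0) − (-8)(-13) = -104
Σ = -765
Area = |Σ|/2 = 382.5.

382.5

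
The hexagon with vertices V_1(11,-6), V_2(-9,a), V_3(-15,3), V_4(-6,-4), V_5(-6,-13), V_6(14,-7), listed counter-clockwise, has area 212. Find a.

Write out the shoelace sum; only the two edges meeting at V_2 involve a:
2·Area = [(11·a − (-9)·(-6)) + ((-9)·3 − (-15)·a)] + 349
       = 26·a + 268 = 424
⇒ a = 6.

6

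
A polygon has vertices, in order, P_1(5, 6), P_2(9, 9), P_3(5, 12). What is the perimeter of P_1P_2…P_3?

16

|P_1P_2| = √((4)² + (3)²) = √25 = 5
|P_2P_3| = √((-4)² + (3)²) = √25 = 5
|P_3P_1| = √((0)² + (-6)²) = √36 = 6
Perimeter = 5 + 5 + 6 = 16.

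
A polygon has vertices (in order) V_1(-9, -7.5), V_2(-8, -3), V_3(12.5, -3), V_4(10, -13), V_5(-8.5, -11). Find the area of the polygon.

179.875

Apply the shoelace formula: 2A = Σ (x_i·y_{i+1} − x_{i+1}·y_i), indices taken mod 5.
Cross-terms: -33, 61.5, -132.5, -220.5, -35.25  ⇒  Σ = -359.75
Area = |Σ|/2 = 179.875.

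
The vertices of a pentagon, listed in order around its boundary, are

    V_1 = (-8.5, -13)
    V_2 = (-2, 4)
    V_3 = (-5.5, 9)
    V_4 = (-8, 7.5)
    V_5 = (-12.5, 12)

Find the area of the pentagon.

Apply the surveyor's formula: 2A = Σ (x_i·y_{i+1} − x_{i+1}·y_i), indices taken mod 5.
Σ = (-60) + (4) + (30.75) + (-2.25) + (264.5) = 237
Area = |Σ|/2 = 118.5.

118.5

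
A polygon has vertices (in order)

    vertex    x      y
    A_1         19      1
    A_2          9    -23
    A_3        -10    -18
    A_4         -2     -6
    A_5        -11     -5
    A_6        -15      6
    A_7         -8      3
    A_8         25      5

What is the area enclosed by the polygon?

Apply Gauss's area formula: 2A = Σ (x_i·y_{i+1} − x_{i+1}·y_i), indices taken mod 8.
Σ = (-446) + (-392) + (24) + (-56) + (-141) + (3) + (-115) + (-70) = -1193
Area = |Σ|/2 = 596.5.

596.5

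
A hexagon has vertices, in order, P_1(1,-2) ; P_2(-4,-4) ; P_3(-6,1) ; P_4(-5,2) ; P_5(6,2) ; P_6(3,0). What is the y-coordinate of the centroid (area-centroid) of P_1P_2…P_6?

Apply the shoelace formula. First the cross-terms c_i = x_i·y_{i+1} − x_{i+1}·y_i:
  -12, -28, -7, -22, -6, -6  ⇒  2A = -81, A = -40.5.
Then Σ (y_i + y_{i+1})·c_i = 47, so ȳ = 47 / (6·(-40.5)) = -47/243.

-47/243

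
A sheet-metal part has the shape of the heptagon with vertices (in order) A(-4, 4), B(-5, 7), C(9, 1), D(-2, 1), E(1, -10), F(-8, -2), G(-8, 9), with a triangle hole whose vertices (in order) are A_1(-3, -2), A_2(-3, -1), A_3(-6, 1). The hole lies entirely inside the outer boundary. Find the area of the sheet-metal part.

Outer boundary:
A→B: (-4)(7) − (-5)(4) = -8
B→C: (-5)(1) − (9)(7) = -68
C→D: (9)(1) − (-2)(1) = 11
D→E: (-2)(-10) − (1)(1) = 19
E→F: (1)(-2) − (-8)(-10) = -82
F→G: (-8)(9) − (-8)(-2) = -88
G→A: (-8)(4) − (-4)(9) = 4
Σ = -212
Area = |Σ|/2 = 106.
Hole:
Apply the surveyor's formula: 2A = Σ (x_i·y_{i+1} − x_{i+1}·y_i), indices taken mod 3.
Cross-terms: -3, -9, 15  ⇒  Σ = 3
Area = |Σ|/2 = 1.5.
Net area = 106 − 1.5 = 104.5.

104.5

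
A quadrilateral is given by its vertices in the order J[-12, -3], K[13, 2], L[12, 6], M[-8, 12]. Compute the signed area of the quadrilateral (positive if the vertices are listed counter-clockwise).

214.5

Σ = (15) + (54) + (192) + (168) = 429
Signed area = Σ/2 = 214.5 (positive ⇒ counter-clockwise traversal).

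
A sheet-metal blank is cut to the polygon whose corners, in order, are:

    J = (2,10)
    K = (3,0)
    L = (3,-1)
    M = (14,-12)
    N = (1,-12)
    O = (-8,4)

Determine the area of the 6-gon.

195.5

Apply Gauss's area formula: 2A = Σ (x_i·y_{i+1} − x_{i+1}·y_i), indices taken mod 6.
J→K: (2)(0) − (3)(10) = -30
K→L: (3)(-1) − (3)(0) = -3
L→M: (3)(-12) − (14)(-1) = -22
M→N: (14)(-12) − (1)(-12) = -156
N→O: (1)(4) − (-8)(-12) = -92
O→J: (-8)(10) − (2)(4) = -88
Σ = -391
Area = |Σ|/2 = 195.5.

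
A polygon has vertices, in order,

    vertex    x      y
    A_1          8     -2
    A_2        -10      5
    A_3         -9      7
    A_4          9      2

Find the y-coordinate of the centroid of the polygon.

Apply the shoelace formula. First the cross-terms c_i = x_i·y_{i+1} − x_{i+1}·y_i:
  20, -25, -81, -34  ⇒  2A = -120, A = -60.
Then Σ (y_i + y_{i+1})·c_i = -969, so ȳ = -969 / (6·(-60)) = 323/120.

323/120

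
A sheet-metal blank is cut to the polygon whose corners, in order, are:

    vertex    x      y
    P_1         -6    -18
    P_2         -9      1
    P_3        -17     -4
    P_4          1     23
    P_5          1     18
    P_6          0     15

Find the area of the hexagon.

Cross-terms: -168, 53, -387, -5, 15, 90  ⇒  Σ = -402
Area = |Σ|/2 = 201.

201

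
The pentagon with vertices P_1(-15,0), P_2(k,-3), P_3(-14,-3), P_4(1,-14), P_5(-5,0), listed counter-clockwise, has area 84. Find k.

Write out the shoelace sum; only the two edges meeting at P_2 involve k:
2·Area = [((-15)·(-3) − k·0) + (k·(-3) − (-14)·(-3))] + 129
       = -3·k + 132 = 168
⇒ k = -12.

-12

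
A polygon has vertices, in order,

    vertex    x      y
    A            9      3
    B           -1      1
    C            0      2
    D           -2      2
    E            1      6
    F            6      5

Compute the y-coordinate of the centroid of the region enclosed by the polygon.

Apply the shoelace (surveyor's) formula. First the cross-terms c_i = x_i·y_{i+1} − x_{i+1}·y_i:
  12, -2, 4, -14, -31, -27  ⇒  2A = -58, A = -29.
Then Σ (y_i + y_{i+1})·c_i = -611, so ȳ = -611 / (6·(-29)) = 611/174.

611/174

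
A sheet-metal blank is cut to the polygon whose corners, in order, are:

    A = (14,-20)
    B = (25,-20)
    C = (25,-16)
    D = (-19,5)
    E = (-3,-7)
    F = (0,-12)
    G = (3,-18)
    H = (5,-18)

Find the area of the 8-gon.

Apply the shoelace formula: 2A = Σ (x_i·y_{i+1} − x_{i+1}·y_i), indices taken mod 8.
A→B: (14)(-20) − (25)(-20) = 220
B→C: (25)(-16) − (25)(-20) = 100
C→D: (25)(5) − (-19)(-16) = -179
D→E: (-19)(-7) − (-3)(5) = 148
E→F: (-3)(-12) − (0)(-7) = 36
F→G: (0)(-18) − (3)(-12) = 36
G→H: (3)(-18) − (5)(-18) = 36
H→A: (5)(-20) − (14)(-18) = 152
Σ = 549
Area = |Σ|/2 = 274.5.

274.5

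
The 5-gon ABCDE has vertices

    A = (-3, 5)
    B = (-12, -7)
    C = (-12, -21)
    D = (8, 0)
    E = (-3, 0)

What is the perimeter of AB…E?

|AB| = √((-9)² + (-12)²) = √225 = 15
|BC| = √((0)² + (-14)²) = √196 = 14
|CD| = √((20)² + (21)²) = √841 = 29
|DE| = √((-11)² + (0)²) = √121 = 11
|EA| = √((0)² + (5)²) = √25 = 5
Perimeter = 15 + 14 + 29 + 11 + 5 = 74.

74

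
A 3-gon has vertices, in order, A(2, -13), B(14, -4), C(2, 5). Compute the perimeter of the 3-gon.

48

|AB| = √((12)² + (9)²) = √225 = 15
|BC| = √((-12)² + (9)²) = √225 = 15
|CA| = √((0)² + (-18)²) = √324 = 18
Perimeter = 15 + 15 + 18 = 48.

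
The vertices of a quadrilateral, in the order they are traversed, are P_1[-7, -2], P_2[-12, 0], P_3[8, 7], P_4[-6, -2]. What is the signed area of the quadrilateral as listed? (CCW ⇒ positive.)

-42

Apply the shoelace (surveyor's) formula: 2A = Σ (x_i·y_{i+1} − x_{i+1}·y_i), indices taken mod 4.
P_1→P_2: (-7)(0) − (-12)(-2) = -24
P_2→P_3: (-12)(7) − (8)(0) = -84
P_3→P_4: (8)(-2) − (-6)(7) = 26
P_4→P_1: (-6)(-2) − (-7)(-2) = -2
Σ = -84
Signed area = Σ/2 = -42 (negative ⇒ clockwise traversal).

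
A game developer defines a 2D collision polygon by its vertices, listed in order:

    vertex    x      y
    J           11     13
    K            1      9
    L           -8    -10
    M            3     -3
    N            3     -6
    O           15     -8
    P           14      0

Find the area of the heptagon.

Σ = (86) + (62) + (54) + (-9) + (66) + (112) + (182) = 553
Area = |Σ|/2 = 276.5.

276.5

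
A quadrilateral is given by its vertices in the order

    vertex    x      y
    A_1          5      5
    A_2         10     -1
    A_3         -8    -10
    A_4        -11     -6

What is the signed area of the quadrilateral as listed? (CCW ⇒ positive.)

Cross-terms: -55, -108, -62, -25  ⇒  Σ = -250
Signed area = Σ/2 = -125 (negative ⇒ clockwise traversal).

-125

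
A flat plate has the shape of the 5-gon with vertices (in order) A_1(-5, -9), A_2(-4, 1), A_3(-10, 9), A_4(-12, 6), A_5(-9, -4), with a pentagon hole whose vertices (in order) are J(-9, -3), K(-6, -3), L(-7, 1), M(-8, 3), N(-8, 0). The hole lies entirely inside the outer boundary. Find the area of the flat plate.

63.5

Outer boundary:
Apply the shoelace (surveyor's) formula: 2A = Σ (x_i·y_{i+1} − x_{i+1}·y_i), indices taken mod 5.
Σ = (-41) + (-26) + (48) + (102) + (61) = 144
Area = |Σ|/2 = 72.
Hole:
Σ = (9) + (-27) + (-13) + (24) + (24) = 17
Area = |Σ|/2 = 8.5.
Net area = 72 − 8.5 = 63.5.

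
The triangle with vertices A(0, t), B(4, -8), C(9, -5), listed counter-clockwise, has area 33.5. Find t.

Write out the shoelace sum; only the two edges meeting at A involve t:
2·Area = [(9·t − 0·(-5)) + (0·(-8) − 4·t)] + 52
       = 5·t + 52 = 67
⇒ t = 3.

3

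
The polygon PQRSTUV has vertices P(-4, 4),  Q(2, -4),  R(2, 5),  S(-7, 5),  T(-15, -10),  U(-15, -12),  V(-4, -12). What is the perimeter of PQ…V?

74

|PQ| = √((6)² + (-8)²) = √100 = 10
|QR| = √((0)² + (9)²) = √81 = 9
|RS| = √((-9)² + (0)²) = √81 = 9
|ST| = √((-8)² + (-15)²) = √289 = 17
|TU| = √((0)² + (-2)²) = √4 = 2
|UV| = √((11)² + (0)²) = √121 = 11
|VP| = √((0)² + (16)²) = √256 = 16
Perimeter = 10 + 9 + 9 + 17 + 2 + 11 + 16 = 74.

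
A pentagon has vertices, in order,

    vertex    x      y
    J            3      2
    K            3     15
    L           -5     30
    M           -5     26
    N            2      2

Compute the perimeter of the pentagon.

|JK| = √((0)² + (13)²) = √169 = 13
|KL| = √((-8)² + (15)²) = √289 = 17
|LM| = √((0)² + (-4)²) = √16 = 4
|MN| = √((7)² + (-24)²) = √625 = 25
|NJ| = √((1)² + (0)²) = √1 = 1
Perimeter = 13 + 17 + 4 + 25 + 1 = 60.

60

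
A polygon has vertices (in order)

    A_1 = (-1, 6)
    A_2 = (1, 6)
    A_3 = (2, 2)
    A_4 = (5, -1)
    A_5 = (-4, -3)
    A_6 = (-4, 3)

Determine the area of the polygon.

Σ = (-12) + (-10) + (-12) + (-19) + (-24) + (-21) = -98
Area = |Σ|/2 = 49.

49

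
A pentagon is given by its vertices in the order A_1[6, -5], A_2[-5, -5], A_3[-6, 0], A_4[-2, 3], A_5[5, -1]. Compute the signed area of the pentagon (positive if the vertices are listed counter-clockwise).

-67.5

Apply the shoelace formula: 2A = Σ (x_i·y_{i+1} − x_{i+1}·y_i), indices taken mod 5.
Cross-terms: -55, -30, -18, -13, -19  ⇒  Σ = -135
Signed area = Σ/2 = -67.5 (negative ⇒ clockwise traversal).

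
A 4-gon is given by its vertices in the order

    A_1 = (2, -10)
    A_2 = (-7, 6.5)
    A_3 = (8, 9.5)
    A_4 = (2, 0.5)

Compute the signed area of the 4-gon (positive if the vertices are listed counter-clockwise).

Apply the shoelace (surveyor's) formula: 2A = Σ (x_i·y_{i+1} − x_{i+1}·y_i), indices taken mod 4.
Cross-terms: -57, -118.5, -15, -21  ⇒  Σ = -211.5
Signed area = Σ/2 = -105.75 (negative ⇒ clockwise traversal).

-105.75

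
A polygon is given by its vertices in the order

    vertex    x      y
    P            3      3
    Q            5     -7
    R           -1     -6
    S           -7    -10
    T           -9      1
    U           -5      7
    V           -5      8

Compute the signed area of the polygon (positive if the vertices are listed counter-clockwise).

-152

Σ = (-36) + (-37) + (-32) + (-97) + (-58) + (-5) + (-39) = -304
Signed area = Σ/2 = -152 (negative ⇒ clockwise traversal).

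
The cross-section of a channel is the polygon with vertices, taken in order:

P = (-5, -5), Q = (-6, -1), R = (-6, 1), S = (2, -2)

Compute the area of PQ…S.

23.5

Cross-terms: -25, -12, 10, -20  ⇒  Σ = -47
Area = |Σ|/2 = 23.5.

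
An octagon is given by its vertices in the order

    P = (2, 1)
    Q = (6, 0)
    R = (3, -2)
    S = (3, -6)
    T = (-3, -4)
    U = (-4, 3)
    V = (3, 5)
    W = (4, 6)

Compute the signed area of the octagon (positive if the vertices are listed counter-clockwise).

-62

P→Q: (2)(0) − (6)(1) = -6
Q→R: (6)(-2) − (3)(0) = -12
R→S: (3)(-6) − (3)(-2) = -12
S→T: (3)(-4) − (-3)(-6) = -30
T→U: (-3)(3) − (-4)(-4) = -25
U→V: (-4)(5) − (3)(3) = -29
V→W: (3)(6) − (4)(5) = -2
W→P: (4)(1) − (2)(6) = -8
Σ = -124
Signed area = Σ/2 = -62 (negative ⇒ clockwise traversal).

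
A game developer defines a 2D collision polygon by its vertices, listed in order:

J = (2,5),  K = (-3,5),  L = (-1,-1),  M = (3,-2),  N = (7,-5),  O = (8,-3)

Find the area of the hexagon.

51

Apply Gauss's area formula: 2A = Σ (x_i·y_{i+1} − x_{i+1}·y_i), indices taken mod 6.
Σ = (25) + (8) + (5) + (-1) + (19) + (46) = 102
Area = |Σ|/2 = 51.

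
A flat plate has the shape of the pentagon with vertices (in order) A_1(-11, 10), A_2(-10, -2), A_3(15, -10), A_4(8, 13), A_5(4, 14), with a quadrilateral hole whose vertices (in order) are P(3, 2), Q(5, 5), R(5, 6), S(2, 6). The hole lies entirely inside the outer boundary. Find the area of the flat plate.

Outer boundary:
Apply the shoelace formula: 2A = Σ (x_i·y_{i+1} − x_{i+1}·y_i), indices taken mod 5.
Σ = (122) + (130) + (275) + (60) + (194) = 781
Area = |Σ|/2 = 390.5.
Hole:
Apply the surveyor's formula: 2A = Σ (x_i·y_{i+1} − x_{i+1}·y_i), indices taken mod 4.
Σ = (5) + (5) + (18) + (-14) = 14
Area = |Σ|/2 = 7.
Net area = 390.5 − 7 = 383.5.

383.5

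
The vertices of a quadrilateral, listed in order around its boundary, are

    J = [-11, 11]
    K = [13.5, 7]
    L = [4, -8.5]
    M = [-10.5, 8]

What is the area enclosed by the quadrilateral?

226.5

Apply the shoelace (surveyor's) formula: 2A = Σ (x_i·y_{i+1} − x_{i+1}·y_i), indices taken mod 4.
Σ = (-225.5) + (-142.75) + (-57.25) + (-27.5) = -453
Area = |Σ|/2 = 226.5.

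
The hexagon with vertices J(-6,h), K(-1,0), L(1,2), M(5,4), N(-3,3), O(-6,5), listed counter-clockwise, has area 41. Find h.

The doubled signed area Σ (x_i y_{i+1} − x_{i+1} y_i) is linear in h.
With h=0 it equals 52; the coefficient of h is -5 (from the two edges through J).
So -5·h + 52 = 2·41 = 82 ⇒ h = -6.

-6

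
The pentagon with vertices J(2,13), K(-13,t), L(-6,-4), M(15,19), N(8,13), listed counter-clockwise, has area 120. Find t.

The doubled signed area Σ (x_i y_{i+1} − x_{i+1} y_i) is linear in t.
With t=0 it equals 288; the coefficient of t is 8 (from the two edges through K).
So 8·t + 288 = 2·120 = 240 ⇒ t = -6.

-6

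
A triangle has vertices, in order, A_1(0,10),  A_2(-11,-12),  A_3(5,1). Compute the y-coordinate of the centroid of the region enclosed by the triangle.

-1/3

Apply the shoelace formula. First the cross-terms c_i = x_i·y_{i+1} − x_{i+1}·y_i:
  110, 49, 50  ⇒  2A = 209, A = 104.5.
Then Σ (y_i + y_{i+1})·c_i = -209, so ȳ = -209 / (6·104.5) = -1/3.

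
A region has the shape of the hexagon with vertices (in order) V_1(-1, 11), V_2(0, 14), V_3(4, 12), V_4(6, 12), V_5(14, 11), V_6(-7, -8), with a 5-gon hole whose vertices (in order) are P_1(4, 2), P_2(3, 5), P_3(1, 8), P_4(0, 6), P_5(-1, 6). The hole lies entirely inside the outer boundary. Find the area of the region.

148.5

Outer boundary:
Apply Gauss's area formula: 2A = Σ (x_i·y_{i+1} − x_{i+1}·y_i), indices taken mod 6.
Σ = (-14) + (-56) + (-24) + (-102) + (-35) + (-85) = -316
Area = |Σ|/2 = 158.
Hole:
Apply the surveyor's formula: 2A = Σ (x_i·y_{i+1} − x_{i+1}·y_i), indices taken mod 5.
Cross-terms: 14, 19, 6, 6, -26  ⇒  Σ = 19
Area = |Σ|/2 = 9.5.
Net area = 158 − 9.5 = 148.5.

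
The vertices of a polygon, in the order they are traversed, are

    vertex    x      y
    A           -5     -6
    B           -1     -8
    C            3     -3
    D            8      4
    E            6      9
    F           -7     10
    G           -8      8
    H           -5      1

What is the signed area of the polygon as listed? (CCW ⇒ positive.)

179.5

Σ = (34) + (27) + (36) + (48) + (123) + (24) + (32) + (35) = 359
Signed area = Σ/2 = 179.5 (positive ⇒ counter-clockwise traversal).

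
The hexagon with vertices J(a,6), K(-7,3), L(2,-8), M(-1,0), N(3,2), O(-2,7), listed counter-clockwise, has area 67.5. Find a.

The doubled signed area Σ (x_i y_{i+1} − x_{i+1} y_i) is linear in a.
With a=0 it equals 95; the coefficient of a is -4 (from the two edges through J).
So -4·a + 95 = 2·67.5 = 135 ⇒ a = -10.

-10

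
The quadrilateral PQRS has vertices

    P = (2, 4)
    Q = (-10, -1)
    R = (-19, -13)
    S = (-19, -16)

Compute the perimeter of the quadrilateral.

|PQ| = √((-12)² + (-5)²) = √169 = 13
|QR| = √((-9)² + (-12)²) = √225 = 15
|RS| = √((0)² + (-3)²) = √9 = 3
|SP| = √((21)² + (20)²) = √841 = 29
Perimeter = 13 + 15 + 3 + 29 = 60.

60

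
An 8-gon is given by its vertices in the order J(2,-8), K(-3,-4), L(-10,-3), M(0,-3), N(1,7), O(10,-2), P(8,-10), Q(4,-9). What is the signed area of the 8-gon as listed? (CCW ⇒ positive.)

Apply the shoelace formula: 2A = Σ (x_i·y_{i+1} − x_{i+1}·y_i), indices taken mod 8.
Σ = (-32) + (-31) + (30) + (3) + (-72) + (-84) + (-32) + (-14) = -232
Signed area = Σ/2 = -116 (negative ⇒ clockwise traversal).

-116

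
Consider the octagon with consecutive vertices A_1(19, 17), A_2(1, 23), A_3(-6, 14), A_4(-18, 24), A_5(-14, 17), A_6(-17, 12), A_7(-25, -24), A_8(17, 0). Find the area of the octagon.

Apply the surveyor's formula: 2A = Σ (x_i·y_{i+1} − x_{i+1}·y_i), indices taken mod 8.
Cross-terms: 420, 152, 108, 30, 121, 708, 408, 289  ⇒  Σ = 2236
Area = |Σ|/2 = 1118.

1118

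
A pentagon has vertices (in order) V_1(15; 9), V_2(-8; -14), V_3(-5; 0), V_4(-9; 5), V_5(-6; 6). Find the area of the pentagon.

Apply the surveyor's formula: 2A = Σ (x_i·y_{i+1} − x_{i+1}·y_i), indices taken mod 5.
Σ = (-138) + (-70) + (-25) + (-24) + (-144) = -401
Area = |Σ|/2 = 200.5.

200.5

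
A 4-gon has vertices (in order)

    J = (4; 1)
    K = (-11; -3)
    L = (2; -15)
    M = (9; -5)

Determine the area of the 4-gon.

Σ = (-1) + (171) + (125) + (29) = 324
Area = |Σ|/2 = 162.

162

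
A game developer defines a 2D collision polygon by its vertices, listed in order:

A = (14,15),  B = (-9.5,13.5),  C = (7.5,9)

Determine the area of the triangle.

65.625

Σ = (331.5) + (-186.75) + (-13.5) = 131.25
Area = |Σ|/2 = 65.625.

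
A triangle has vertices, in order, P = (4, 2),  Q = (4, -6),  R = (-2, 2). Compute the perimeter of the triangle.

|PQ| = √((0)² + (-8)²) = √64 = 8
|QR| = √((-6)² + (8)²) = √100 = 10
|RP| = √((6)² + (0)²) = √36 = 6
Perimeter = 8 + 10 + 6 = 24.

24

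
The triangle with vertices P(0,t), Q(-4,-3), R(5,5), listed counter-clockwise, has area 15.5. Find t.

4

The doubled signed area Σ (x_i y_{i+1} − x_{i+1} y_i) is linear in t.
With t=0 it equals -5; the coefficient of t is 9 (from the two edges through P).
So 9·t + -5 = 2·15.5 = 31 ⇒ t = 4.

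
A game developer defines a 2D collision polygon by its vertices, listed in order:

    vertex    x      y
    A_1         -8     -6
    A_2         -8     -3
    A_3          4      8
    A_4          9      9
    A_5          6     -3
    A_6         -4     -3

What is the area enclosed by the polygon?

111.5

Apply Gauss's area formula: 2A = Σ (x_i·y_{i+1} − x_{i+1}·y_i), indices taken mod 6.
A_1→A_2: (-8)(-3) − (-8)(-6) = -24
A_2→A_3: (-8)(8) − (4)(-3) = -52
A_3→A_4: (4)(9) − (9)(8) = -36
A_4→A_5: (9)(-3) − (6)(9) = -81
A_5→A_6: (6)(-3) − (-4)(-3) = -30
A_6→A_1: (-4)(-6) − (-8)(-3) = 0
Σ = -223
Area = |Σ|/2 = 111.5.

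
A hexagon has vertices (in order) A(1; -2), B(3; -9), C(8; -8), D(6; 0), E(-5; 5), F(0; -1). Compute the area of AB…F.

Apply the surveyor's formula: 2A = Σ (x_i·y_{i+1} − x_{i+1}·y_i), indices taken mod 6.
Cross-terms: -3, 48, 48, 30, 5, 1  ⇒  Σ = 129
Area = |Σ|/2 = 64.5.

64.5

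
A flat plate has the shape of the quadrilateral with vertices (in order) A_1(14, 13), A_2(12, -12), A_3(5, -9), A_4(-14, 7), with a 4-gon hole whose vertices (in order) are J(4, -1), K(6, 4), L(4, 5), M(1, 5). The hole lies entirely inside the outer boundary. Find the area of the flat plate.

356.5

Outer boundary:
A_1→A_2: (14)(-12) − (12)(13) = -324
A_2→A_3: (12)(-9) − (5)(-12) = -48
A_3→A_4: (5)(7) − (-14)(-9) = -91
A_4→A_1: (-14)(13) − (14)(7) = -280
Σ = -743
Area = |Σ|/2 = 371.5.
Hole:
Apply the shoelace (surveyor's) formula: 2A = Σ (x_i·y_{i+1} − x_{i+1}·y_i), indices taken mod 4.
Cross-terms: 22, 14, 15, -21  ⇒  Σ = 30
Area = |Σ|/2 = 15.
Net area = 371.5 − 15 = 356.5.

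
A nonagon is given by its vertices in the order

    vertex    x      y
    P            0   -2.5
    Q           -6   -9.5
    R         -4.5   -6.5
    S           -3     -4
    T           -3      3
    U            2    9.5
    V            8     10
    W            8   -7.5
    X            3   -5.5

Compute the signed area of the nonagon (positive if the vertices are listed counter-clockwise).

-150.375

Σ = (-15) + (-3.75) + (-1.5) + (-21) + (-34.5) + (-56) + (-140) + (-21.5) + (-7.5) = -300.75
Signed area = Σ/2 = -150.375 (negative ⇒ clockwise traversal).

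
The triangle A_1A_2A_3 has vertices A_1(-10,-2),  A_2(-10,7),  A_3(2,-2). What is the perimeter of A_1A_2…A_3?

|A_1A_2| = √((0)² + (9)²) = √81 = 9
|A_2A_3| = √((12)² + (-9)²) = √225 = 15
|A_3A_1| = √((-12)² + (0)²) = √144 = 12
Perimeter = 9 + 15 + 12 = 36.

36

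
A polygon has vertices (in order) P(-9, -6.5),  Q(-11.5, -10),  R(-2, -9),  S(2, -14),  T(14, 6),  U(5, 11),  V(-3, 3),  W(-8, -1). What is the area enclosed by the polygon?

297.375

Apply the shoelace (surveyor's) formula: 2A = Σ (x_i·y_{i+1} − x_{i+1}·y_i), indices taken mod 8.
Cross-terms: 15.25, 83.5, 46, 208, 124, 48, 27, 43  ⇒  Σ = 594.75
Area = |Σ|/2 = 297.375.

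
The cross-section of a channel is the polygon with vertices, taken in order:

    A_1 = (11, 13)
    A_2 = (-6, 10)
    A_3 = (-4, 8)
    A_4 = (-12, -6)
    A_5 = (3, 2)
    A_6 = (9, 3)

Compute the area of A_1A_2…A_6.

184.5

Σ = (188) + (-8) + (120) + (-6) + (-9) + (84) = 369
Area = |Σ|/2 = 184.5.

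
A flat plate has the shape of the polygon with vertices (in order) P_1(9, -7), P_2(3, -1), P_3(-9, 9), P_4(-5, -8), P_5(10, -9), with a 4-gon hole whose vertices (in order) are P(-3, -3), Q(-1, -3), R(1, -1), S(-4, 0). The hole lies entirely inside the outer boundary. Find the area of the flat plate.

Outer boundary:
Apply the surveyor's formula: 2A = Σ (x_i·y_{i+1} − x_{i+1}·y_i), indices taken mod 5.
P_1→P_2: (9)(-1) − (3)(-7) = 12
P_2→P_3: (3)(9) − (-9)(-1) = 18
P_3→P_4: (-9)(-8) − (-5)(9) = 117
P_4→P_5: (-5)(-9) − (10)(-8) = 125
P_5→P_1: (10)(-7) − (9)(-9) = 11
Σ = 283
Area = |Σ|/2 = 141.5.
Hole:
Apply the surveyor's formula: 2A = Σ (x_i·y_{i+1} − x_{i+1}·y_i), indices taken mod 4.
Cross-terms: 6, 4, -4, 12  ⇒  Σ = 18
Area = |Σ|/2 = 9.
Net area = 141.5 − 9 = 132.5.

132.5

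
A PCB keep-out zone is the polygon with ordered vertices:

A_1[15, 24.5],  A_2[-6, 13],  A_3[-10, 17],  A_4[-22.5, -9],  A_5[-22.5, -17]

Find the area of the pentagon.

Apply the surveyor's formula: 2A = Σ (x_i·y_{i+1} − x_{i+1}·y_i), indices taken mod 5.
A_1→A_2: (15)(13) − (-6)(24.5) = 342
A_2→A_3: (-6)(17) − (-10)(13) = 28
A_3→A_4: (-10)(-9) − (-22.5)(17) = 472.5
A_4→A_5: (-22.5)(-17) − (-22.5)(-9) = 180
A_5→A_1: (-22.5)(24.5) − (15)(-17) = -296.25
Σ = 726.25
Area = |Σ|/2 = 363.125.

363.125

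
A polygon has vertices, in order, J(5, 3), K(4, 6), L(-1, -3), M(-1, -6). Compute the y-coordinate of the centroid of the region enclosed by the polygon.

Apply the surveyor's formula. First the cross-terms c_i = x_i·y_{i+1} − x_{i+1}·y_i:
  18, -6, 3, 27  ⇒  2A = 42, A = 21.
Then Σ (y_i + y_{i+1})·c_i = 36, so ȳ = 36 / (6·21) = 2/7.

2/7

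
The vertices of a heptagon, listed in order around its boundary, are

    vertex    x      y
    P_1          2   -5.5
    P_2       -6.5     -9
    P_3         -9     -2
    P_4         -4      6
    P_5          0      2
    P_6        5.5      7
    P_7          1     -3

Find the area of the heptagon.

Apply Gauss's area formula: 2A = Σ (x_i·y_{i+1} − x_{i+1}·y_i), indices taken mod 7.
Cross-terms: -53.75, -68, -62, -8, -11, -23.5, 0.5  ⇒  Σ = -225.75
Area = |Σ|/2 = 112.875.

112.875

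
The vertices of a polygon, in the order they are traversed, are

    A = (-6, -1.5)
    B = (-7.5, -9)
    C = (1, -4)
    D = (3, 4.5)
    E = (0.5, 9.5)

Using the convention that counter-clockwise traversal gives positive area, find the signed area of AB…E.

90.375

Apply Gauss's area formula: 2A = Σ (x_i·y_{i+1} − x_{i+1}·y_i), indices taken mod 5.
Σ = (42.75) + (39) + (16.5) + (26.25) + (56.25) = 180.75
Signed area = Σ/2 = 90.375 (positive ⇒ counter-clockwise traversal).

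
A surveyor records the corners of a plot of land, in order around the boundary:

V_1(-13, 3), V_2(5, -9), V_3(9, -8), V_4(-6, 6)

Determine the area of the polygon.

104.5

Cross-terms: 102, 41, 6, 60  ⇒  Σ = 209
Area = |Σ|/2 = 104.5.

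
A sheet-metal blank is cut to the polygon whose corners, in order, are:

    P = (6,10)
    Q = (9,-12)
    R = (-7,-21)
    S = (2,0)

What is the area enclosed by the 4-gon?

Σ = (-162) + (-273) + (42) + (20) = -373
Area = |Σ|/2 = 186.5.

186.5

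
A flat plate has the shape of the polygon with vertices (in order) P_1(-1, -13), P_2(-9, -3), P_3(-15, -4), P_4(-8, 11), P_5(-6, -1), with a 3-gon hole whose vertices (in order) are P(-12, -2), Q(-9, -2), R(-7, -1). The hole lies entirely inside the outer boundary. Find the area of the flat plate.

83

Outer boundary:
Σ = (-114) + (-9) + (-197) + (74) + (77) = -169
Area = |Σ|/2 = 84.5.
Hole:
P→Q: (-12)(-2) − (-9)(-2) = 6
Q→R: (-9)(-1) − (-7)(-2) = -5
R→P: (-7)(-2) − (-12)(-1) = 2
Σ = 3
Area = |Σ|/2 = 1.5.
Net area = 84.5 − 1.5 = 83.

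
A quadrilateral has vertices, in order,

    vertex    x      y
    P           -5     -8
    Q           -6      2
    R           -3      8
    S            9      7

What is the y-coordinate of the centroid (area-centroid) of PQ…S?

143/69

Apply the shoelace (surveyor's) formula. First the cross-terms c_i = x_i·y_{i+1} − x_{i+1}·y_i:
  -58, -42, -93, -37  ⇒  2A = -230, A = -115.
Then Σ (y_i + y_{i+1})·c_i = -1430, so ȳ = -1430 / (6·(-115)) = 143/69.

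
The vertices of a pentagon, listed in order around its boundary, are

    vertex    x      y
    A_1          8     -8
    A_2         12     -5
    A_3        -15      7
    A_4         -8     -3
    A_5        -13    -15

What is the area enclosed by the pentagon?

235.5

Apply the surveyor's formula: 2A = Σ (x_i·y_{i+1} − x_{i+1}·y_i), indices taken mod 5.
Σ = (56) + (9) + (101) + (81) + (224) = 471
Area = |Σ|/2 = 235.5.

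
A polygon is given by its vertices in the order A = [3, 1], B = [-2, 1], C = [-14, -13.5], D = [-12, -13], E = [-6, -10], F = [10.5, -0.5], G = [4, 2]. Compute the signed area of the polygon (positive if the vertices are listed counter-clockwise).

Apply the shoelace (surveyor's) formula: 2A = Σ (x_i·y_{i+1} − x_{i+1}·y_i), indices taken mod 7.
Σ = (5) + (41) + (20) + (42) + (108) + (23) + (-2) = 237
Signed area = Σ/2 = 118.5 (positive ⇒ counter-clockwise traversal).

118.5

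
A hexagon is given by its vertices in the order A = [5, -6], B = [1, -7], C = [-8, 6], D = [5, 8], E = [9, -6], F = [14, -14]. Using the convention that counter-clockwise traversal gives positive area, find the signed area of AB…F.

-165.5

Σ = (-29) + (-50) + (-94) + (-102) + (-42) + (-14) = -331
Signed area = Σ/2 = -165.5 (negative ⇒ clockwise traversal).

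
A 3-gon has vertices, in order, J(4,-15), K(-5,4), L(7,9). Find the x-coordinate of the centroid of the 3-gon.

2

Apply the shoelace formula. First the cross-terms c_i = x_i·y_{i+1} − x_{i+1}·y_i:
  -59, -73, -141  ⇒  2A = -273, A = -136.5.
Then Σ (x_i + x_{i+1})·c_i = -1638, so x̄ = -1638 / (6·(-136.5)) = 2.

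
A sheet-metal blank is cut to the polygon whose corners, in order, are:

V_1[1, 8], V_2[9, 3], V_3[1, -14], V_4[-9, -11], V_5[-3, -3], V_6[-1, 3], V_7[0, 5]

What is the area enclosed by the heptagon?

Apply the shoelace formula: 2A = Σ (x_i·y_{i+1} − x_{i+1}·y_i), indices taken mod 7.
Σ = (-69) + (-129) + (-137) + (-6) + (-12) + (-5) + (-5) = -363
Area = |Σ|/2 = 181.5.

181.5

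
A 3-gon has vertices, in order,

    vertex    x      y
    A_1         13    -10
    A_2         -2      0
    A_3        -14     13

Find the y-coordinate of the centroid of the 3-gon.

Apply Gauss's area formula. First the cross-terms c_i = x_i·y_{i+1} − x_{i+1}·y_i:
  -20, -26, -29  ⇒  2A = -75, A = -37.5.
Then Σ (y_i + y_{i+1})·c_i = -225, so ȳ = -225 / (6·(-37.5)) = 1.

1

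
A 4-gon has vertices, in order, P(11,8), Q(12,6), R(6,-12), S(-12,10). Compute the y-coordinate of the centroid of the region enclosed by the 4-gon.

Apply the shoelace formula. First the cross-terms c_i = x_i·y_{i+1} − x_{i+1}·y_i:
  -30, -180, -84, -206  ⇒  2A = -500, A = -250.
Then Σ (y_i + y_{i+1})·c_i = -2880, so ȳ = -2880 / (6·(-250)) = 1.92.

1.92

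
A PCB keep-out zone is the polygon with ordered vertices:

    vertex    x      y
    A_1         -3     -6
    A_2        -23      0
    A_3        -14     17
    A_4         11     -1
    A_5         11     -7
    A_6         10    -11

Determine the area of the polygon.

Cross-terms: -138, -391, -173, -66, -51, -93  ⇒  Σ = -912
Area = |Σ|/2 = 456.

456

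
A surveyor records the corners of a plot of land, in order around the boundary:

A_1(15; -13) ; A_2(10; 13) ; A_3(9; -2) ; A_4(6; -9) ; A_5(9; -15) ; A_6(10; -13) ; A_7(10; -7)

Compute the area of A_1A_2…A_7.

89

Cross-terms: 325, -137, -69, -9, 33, 60, -25  ⇒  Σ = 178
Area = |Σ|/2 = 89.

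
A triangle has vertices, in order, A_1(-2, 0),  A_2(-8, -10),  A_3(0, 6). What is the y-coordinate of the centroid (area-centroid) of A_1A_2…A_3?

-4/3

Apply the shoelace formula. First the cross-terms c_i = x_i·y_{i+1} − x_{i+1}·y_i:
  20, -48, 12  ⇒  2A = -16, A = -8.
Then Σ (y_i + y_{i+1})·c_i = 64, so ȳ = 64 / (6·(-8)) = -4/3.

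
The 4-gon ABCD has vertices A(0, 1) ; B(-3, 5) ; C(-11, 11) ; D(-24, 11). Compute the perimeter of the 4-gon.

54

|AB| = √((-3)² + (4)²) = √25 = 5
|BC| = √((-8)² + (6)²) = √100 = 10
|CD| = √((-13)² + (0)²) = √169 = 13
|DA| = √((24)² + (-10)²) = √676 = 26
Perimeter = 5 + 10 + 13 + 26 = 54.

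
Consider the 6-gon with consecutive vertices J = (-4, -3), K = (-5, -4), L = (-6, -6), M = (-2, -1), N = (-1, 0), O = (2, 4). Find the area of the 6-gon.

3

Apply the shoelace formula: 2A = Σ (x_i·y_{i+1} − x_{i+1}·y_i), indices taken mod 6.
Σ = (1) + (6) + (-6) + (-1) + (-4) + (10) = 6
Area = |Σ|/2 = 3.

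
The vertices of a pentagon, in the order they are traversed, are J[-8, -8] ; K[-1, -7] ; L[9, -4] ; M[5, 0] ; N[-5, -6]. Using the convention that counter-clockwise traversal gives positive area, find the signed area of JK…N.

Apply the shoelace (surveyor's) formula: 2A = Σ (x_i·y_{i+1} − x_{i+1}·y_i), indices taken mod 5.
Σ = (48) + (67) + (20) + (-30) + (-8) = 97
Signed area = Σ/2 = 48.5 (positive ⇒ counter-clockwise traversal).

48.5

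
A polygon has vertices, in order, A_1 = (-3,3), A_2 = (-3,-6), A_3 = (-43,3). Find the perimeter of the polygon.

90

|A_1A_2| = √((0)² + (-9)²) = √81 = 9
|A_2A_3| = √((-40)² + (9)²) = √1681 = 41
|A_3A_1| = √((40)² + (0)²) = √1600 = 40
Perimeter = 9 + 41 + 40 = 90.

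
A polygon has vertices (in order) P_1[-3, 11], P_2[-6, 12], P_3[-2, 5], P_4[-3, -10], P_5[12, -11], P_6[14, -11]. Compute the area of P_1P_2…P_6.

Σ = (30) + (-6) + (35) + (153) + (22) + (121) = 355
Area = |Σ|/2 = 177.5.

177.5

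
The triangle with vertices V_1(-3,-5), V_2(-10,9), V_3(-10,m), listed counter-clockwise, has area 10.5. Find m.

6

The doubled signed area Σ (x_i y_{i+1} − x_{i+1} y_i) is linear in m.
With m=0 it equals 63; the coefficient of m is -7 (from the two edges through V_3).
So -7·m + 63 = 2·10.5 = 21 ⇒ m = 6.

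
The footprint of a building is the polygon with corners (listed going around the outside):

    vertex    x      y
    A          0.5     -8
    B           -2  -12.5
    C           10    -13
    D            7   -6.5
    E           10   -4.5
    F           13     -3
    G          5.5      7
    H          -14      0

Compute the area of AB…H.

267.125

Σ = (-22.25) + (151) + (26) + (33.5) + (28.5) + (107.5) + (98) + (112) = 534.25
Area = |Σ|/2 = 267.125.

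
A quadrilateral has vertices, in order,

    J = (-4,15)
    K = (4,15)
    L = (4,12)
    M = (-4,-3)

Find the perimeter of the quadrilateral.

46

|JK| = √((8)² + (0)²) = √64 = 8
|KL| = √((0)² + (-3)²) = √9 = 3
|LM| = √((-8)² + (-15)²) = √289 = 17
|MJ| = √((0)² + (18)²) = √324 = 18
Perimeter = 8 + 3 + 17 + 18 = 46.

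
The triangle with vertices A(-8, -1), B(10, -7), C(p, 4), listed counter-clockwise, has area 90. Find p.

7

The doubled signed area Σ (x_i y_{i+1} − x_{i+1} y_i) is linear in p.
With p=0 it equals 138; the coefficient of p is 6 (from the two edges through C).
So 6·p + 138 = 2·90 = 180 ⇒ p = 7.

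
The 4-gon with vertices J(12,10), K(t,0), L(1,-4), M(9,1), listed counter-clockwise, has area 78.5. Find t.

-3

Write out the shoelace sum; only the two edges meeting at K involve t:
2·Area = [(12·0 − t·10) + (t·(-4) − 1·0)] + 115
       = -14·t + 115 = 157
⇒ t = -3.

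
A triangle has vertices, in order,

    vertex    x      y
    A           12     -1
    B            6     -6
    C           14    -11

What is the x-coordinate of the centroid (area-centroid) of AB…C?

Apply the shoelace (surveyor's) formula. First the cross-terms c_i = x_i·y_{i+1} − x_{i+1}·y_i:
  -66, 18, 118  ⇒  2A = 70, A = 35.
Then Σ (x_i + x_{i+1})·c_i = 2240, so x̄ = 2240 / (6·35) = 32/3.

32/3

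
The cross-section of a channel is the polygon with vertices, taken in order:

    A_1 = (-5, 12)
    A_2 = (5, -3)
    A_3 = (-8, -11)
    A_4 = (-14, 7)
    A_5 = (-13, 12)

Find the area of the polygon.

253.5

Apply the shoelace (surveyor's) formula: 2A = Σ (x_i·y_{i+1} − x_{i+1}·y_i), indices taken mod 5.
Cross-terms: -45, -79, -210, -77, -96  ⇒  Σ = -507
Area = |Σ|/2 = 253.5.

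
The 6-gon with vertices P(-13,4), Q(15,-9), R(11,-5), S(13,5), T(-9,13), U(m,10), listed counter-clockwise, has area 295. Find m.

The doubled signed area Σ (x_i y_{i+1} − x_{i+1} y_i) is linear in m.
With m=0 it equals 455; the coefficient of m is -9 (from the two edges through U).
So -9·m + 455 = 2·295 = 590 ⇒ m = -15.

-15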